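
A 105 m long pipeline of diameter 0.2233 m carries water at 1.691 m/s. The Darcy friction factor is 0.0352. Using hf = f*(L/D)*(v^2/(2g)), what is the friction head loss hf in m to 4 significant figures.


hf = 0.0352 * (105/0.2233) * (1.691^2 / (2*9.81))
hf = 2.412 m
Therefore the friction head loss hf = 2.412 m.


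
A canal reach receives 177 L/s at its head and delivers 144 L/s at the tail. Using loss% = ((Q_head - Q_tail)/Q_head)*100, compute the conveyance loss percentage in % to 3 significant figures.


loss = ((177 - 144)/177)*100 = 18.6 %
Therefore the conveyance loss percentage = 18.6 %.


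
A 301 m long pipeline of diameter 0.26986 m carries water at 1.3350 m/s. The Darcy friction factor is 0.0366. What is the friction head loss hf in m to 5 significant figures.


Approach: apply the Darcy-Weisbach equation, hf = f*(L/D)*(v^2/(2g)).
hf = 0.0366 * (301/0.26986) * (1.3350^2 / (2*9.81))
hf = 3.7083 m
Therefore the friction head loss hf = 3.7083 m.


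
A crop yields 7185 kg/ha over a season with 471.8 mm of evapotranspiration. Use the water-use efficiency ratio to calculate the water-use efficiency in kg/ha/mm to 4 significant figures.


Approach: apply the water-use efficiency ratio, WUE = yield/ET.
WUE = 7185 / 471.8 = 15.23 kg/ha/mm
Therefore the water-use efficiency = 15.23 kg/ha/mm.


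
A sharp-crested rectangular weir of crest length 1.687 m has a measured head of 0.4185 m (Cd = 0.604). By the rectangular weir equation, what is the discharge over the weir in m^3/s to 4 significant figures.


Approach: apply the rectangular weir equation, Q = (2/3)*Cd*L*sqrt(2g)*H^1.5.
Q = (2/3)*0.604*1.687*sqrt(2*9.81)*0.4185^1.5 = 0.8146 m^3/s
Therefore the discharge over the weir = 0.8146 m^3/s.


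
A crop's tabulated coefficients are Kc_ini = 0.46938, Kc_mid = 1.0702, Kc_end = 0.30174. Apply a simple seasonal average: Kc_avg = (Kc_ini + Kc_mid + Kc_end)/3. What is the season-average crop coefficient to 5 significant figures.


Kc_avg = (0.46938 + 1.0702 + 0.30174)/3 = 0.61377
Therefore the season-average crop coefficient = 0.61377.


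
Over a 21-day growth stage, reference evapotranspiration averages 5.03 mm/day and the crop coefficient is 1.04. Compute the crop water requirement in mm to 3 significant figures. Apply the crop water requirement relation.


Approach: apply the crop water requirement relation, CWR = ET0 * Kc * days.
CWR = 5.03 * 1.04 * 21 = 110 mm
Therefore the crop water requirement = 110 mm.


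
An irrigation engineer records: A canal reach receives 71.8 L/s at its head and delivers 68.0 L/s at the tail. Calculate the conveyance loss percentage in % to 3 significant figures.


Approach: apply the conveyance loss ratio, loss% = ((Q_head - Q_tail)/Q_head)*100.
loss = ((71.8 - 68.0)/71.8)*100 = 5.29 %
Therefore the conveyance loss percentage = 5.29 %.


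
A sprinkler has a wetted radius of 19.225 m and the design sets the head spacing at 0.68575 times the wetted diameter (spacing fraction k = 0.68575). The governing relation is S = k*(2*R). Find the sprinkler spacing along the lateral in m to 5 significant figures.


S = 0.68575 * (2 * 19.225) = 26.367 m
Therefore the sprinkler spacing along the lateral = 26.367 m.


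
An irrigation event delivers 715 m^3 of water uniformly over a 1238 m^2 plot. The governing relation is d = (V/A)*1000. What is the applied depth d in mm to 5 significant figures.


d = (715 / 1238) * 1000 = 577.54 mm
Therefore the applied depth d = 577.54 mm.


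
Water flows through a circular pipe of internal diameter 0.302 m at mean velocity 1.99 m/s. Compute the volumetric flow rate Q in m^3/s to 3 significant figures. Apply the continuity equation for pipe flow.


Approach: apply the continuity equation for pipe flow, Q = A * v with A = pi*(D/2)^2.
A = pi*(0.302/2)^2 = 0.071631 m^2
Q = 0.071631 * 1.99 = 0.143 m^3/s
Therefore the volumetric flow rate Q = 0.143 m^3/s.


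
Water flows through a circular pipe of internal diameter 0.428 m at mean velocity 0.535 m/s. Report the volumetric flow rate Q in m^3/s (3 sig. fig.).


Approach: apply the continuity equation for pipe flow, Q = A * v with A = pi*(D/2)^2.
A = pi*(0.428/2)^2 = 0.14387 m^2
Q = 0.14387 * 0.535 = 0.0770 m^3/s
Therefore the volumetric flow rate Q = 0.0770 m^3/s.


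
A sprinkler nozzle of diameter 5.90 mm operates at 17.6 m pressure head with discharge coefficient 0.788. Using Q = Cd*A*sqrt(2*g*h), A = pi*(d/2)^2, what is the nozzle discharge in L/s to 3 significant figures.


A = pi*(5.90e-3/2)^2 = 2.7340e-05 m^2
Q = 0.788 * 2.7340e-05 * sqrt(2*9.81*17.6) * 1000 = 0.400 L/s
Therefore the nozzle discharge = 0.400 L/s.


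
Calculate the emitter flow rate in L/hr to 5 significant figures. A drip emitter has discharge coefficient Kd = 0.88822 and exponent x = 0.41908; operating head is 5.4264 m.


Approach: apply the emitter characteristic equation, q = Kd * h^x.
q = 0.88822 * 5.4264^0.41908 = 1.8044 L/hr
Therefore the emitter flow rate = 1.8044 L/hr.


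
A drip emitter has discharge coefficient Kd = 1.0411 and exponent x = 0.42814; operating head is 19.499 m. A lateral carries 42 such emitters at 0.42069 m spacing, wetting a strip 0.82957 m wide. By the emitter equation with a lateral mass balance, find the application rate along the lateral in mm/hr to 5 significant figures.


Approach: apply the emitter equation with a lateral mass balance, q = Kd*h^x; Q = n*q; rate = Q/(n*spacing*width).
Step 1 — single emitter flow (q = Kd*h^x):
  q = 1.0411 * 19.499^0.42814 = 3.713627 L/hr
Step 2 — total lateral flow: Q = 42 * 3.713627 = 155.9724 L/hr
Step 3 — wetted area: A = 42 * 0.42069 * 0.82957 = 14.65766 m^2
Step 4 — application rate: Q/A = 155.9724/14.65766 = 10.641 mm/hr
Therefore the application rate along the lateral = 10.641 mm/hr.


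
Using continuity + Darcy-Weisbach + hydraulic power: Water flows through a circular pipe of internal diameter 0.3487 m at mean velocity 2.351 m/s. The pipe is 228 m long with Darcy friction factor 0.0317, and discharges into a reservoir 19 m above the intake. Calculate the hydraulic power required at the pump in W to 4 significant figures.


Approach: apply continuity + Darcy-Weisbach + hydraulic power, Q = A*v; hf = f*(L/D)*(v^2/(2g)); H = static + hf; P = rho*g*Q*H.
Step 1 — flow rate (continuity, Q = A*v):
  A = pi*(0.3487/2)^2 = 0.0954979 m^2
  Q = 0.0954979 * 2.351 = 0.224516 m^3/s
Step 2 — friction head loss (Darcy-Weisbach):
  hf = 0.0317 * (228/0.3487) * (2.351^2 / (2*9.81))
  hf = 5.83913 m
Step 3 — total head: H = 19 + 5.83913 = 24.8391 m
Step 4 — hydraulic power (P = rho*g*Q*H):
  P = 1000 * 9.81 * 0.224516 * 24.8391 = 54710 W
Therefore the hydraulic power required at the pump = 54710 W.


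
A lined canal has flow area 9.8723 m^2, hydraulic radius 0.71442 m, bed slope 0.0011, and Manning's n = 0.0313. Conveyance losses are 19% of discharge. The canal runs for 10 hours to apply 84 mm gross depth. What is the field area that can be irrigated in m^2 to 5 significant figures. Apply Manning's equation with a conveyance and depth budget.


Approach: apply Manning's equation with a conveyance and depth budget, Q = (1/n)*A*R^(2/3)*S^(1/2); Q_field = Q*(1-loss); Area = Q_field*t/(d/1000).
Step 1 — canal discharge (Manning's equation):
  Q = (1/0.0313) * 9.8723 * 0.71442^(2/3) * 0.0011^(1/2) = 8.359996 m^3/s
Step 2 — delivered flow: Q_field = 8.359996*(1 - 19/100) = 6.771597 m^3/s
Step 3 — volume delivered: V = 6.771597 * 10*3600 = 243777.5 m^3
Step 4 — area served: A = V / (depth/1000) = 243777.5 / 0.084 = 2902100 m^2
Therefore the field area that can be irrigated = 2902100 m^2.


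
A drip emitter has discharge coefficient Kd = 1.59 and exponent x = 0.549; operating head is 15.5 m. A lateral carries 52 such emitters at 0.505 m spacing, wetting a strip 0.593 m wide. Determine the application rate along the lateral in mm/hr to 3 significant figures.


Approach: apply the emitter equation with a lateral mass balance, q = Kd*h^x; Q = n*q; rate = Q/(n*spacing*width).
Step 1 — single emitter flow (q = Kd*h^x):
  q = 1.59 * 15.5^0.549 = 7.1596 L/hr
Step 2 — total lateral flow: Q = 52 * 7.1596 = 372.30 L/hr
Step 3 — wetted area: A = 52 * 0.505 * 0.593 = 15.572 m^2
Step 4 — application rate: Q/A = 372.30/15.572 = 23.9 mm/hr
Therefore the application rate along the lateral = 23.9 mm/hr.


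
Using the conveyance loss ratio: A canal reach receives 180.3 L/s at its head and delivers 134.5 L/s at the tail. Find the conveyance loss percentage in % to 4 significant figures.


Approach: apply the conveyance loss ratio, loss% = ((Q_head - Q_tail)/Q_head)*100.
loss = ((180.3 - 134.5)/180.3)*100 = 25.40 %
Therefore the conveyance loss percentage = 25.40 %.


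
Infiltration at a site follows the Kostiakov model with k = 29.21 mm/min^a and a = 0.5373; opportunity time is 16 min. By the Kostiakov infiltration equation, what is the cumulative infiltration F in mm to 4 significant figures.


Approach: apply the Kostiakov infiltration equation, F = k*t^a.
F = 29.21 * 16^0.5373 = 129.6 mm
Therefore the cumulative infiltration F = 129.6 mm.


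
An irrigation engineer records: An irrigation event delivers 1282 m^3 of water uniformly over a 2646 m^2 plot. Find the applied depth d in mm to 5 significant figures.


Approach: apply depth from volume over area, d = (V/A)*1000.
d = (1282 / 2646) * 1000 = 484.50 mm
Therefore the applied depth d = 484.50 mm.


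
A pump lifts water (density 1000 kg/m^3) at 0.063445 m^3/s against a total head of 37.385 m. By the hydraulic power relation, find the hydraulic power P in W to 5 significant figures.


Approach: apply the hydraulic power relation, P = rho*g*Q*H.
P = 1000 * 9.81 * 0.063445 * 37.385 = 23268 W
Therefore the hydraulic power P = 23268 W.


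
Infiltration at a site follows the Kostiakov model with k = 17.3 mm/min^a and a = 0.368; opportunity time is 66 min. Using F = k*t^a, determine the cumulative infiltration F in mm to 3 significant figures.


F = 17.3 * 66^0.368 = 80.8 mm
Therefore the cumulative infiltration F = 80.8 mm.


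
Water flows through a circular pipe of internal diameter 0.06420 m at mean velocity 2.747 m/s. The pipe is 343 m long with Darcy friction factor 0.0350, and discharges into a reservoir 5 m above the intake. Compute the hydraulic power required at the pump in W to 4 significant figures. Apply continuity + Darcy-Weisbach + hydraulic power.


Approach: apply continuity + Darcy-Weisbach + hydraulic power, Q = A*v; hf = f*(L/D)*(v^2/(2g)); H = static + hf; P = rho*g*Q*H.
Step 1 — flow rate (continuity, Q = A*v):
  A = pi*(0.06420/2)^2 = 0.00323713 m^2
  Q = 0.00323713 * 2.747 = 0.00889239 m^3/s
Step 2 — friction head loss (Darcy-Weisbach):
  hf = 0.0350 * (343/0.06420) * (2.747^2 / (2*9.81))
  hf = 71.9193 m
Step 3 — total head: H = 5 + 71.9193 = 76.9193 m
Step 4 — hydraulic power (P = rho*g*Q*H):
  P = 1000 * 9.81 * 0.00889239 * 76.9193 = 6710 W
Therefore the hydraulic power required at the pump = 6710 W.


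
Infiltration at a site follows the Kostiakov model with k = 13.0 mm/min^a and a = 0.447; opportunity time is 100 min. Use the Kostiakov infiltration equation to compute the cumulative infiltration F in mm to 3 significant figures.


Approach: apply the Kostiakov infiltration equation, F = k*t^a.
F = 13.0 * 100^0.447 = 102 mm
Therefore the cumulative infiltration F = 102 mm.


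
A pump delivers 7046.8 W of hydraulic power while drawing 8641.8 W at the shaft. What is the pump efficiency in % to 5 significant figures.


Approach: apply the efficiency ratio, eta = (P_out/P_in)*100.
eta = (7046.8 / 8641.8) * 100 = 81.543 %
Therefore the pump efficiency = 81.543 %.


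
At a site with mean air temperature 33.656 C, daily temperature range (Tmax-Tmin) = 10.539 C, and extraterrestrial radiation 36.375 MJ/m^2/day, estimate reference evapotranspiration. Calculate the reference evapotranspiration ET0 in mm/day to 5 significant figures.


Approach: apply the Hargreaves-Samani method, ET0 = 0.0023*(Tmean+17.8)*sqrt(Tmax-Tmin)*0.408*Ra.
ET0 = 0.0023*(33.656+17.8)*sqrt(10.539)*0.408*36.375 = 5.7020 mm/day
Therefore the reference evapotranspiration ET0 = 5.7020 mm/day.


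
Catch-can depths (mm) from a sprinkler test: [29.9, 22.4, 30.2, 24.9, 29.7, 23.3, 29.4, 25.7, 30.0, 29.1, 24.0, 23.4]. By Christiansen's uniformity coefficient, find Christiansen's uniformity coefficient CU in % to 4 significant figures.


Approach: apply Christiansen's uniformity coefficient, CU = (1 - mean_abs_deviation/mean)*100.
mean = 26.8333 mm
mean |d_i - mean| = 2.88333 mm
CU = (1 - 2.88333/26.8333)*100 = 89.25 %
Therefore Christiansen's uniformity coefficient CU = 89.25 %.


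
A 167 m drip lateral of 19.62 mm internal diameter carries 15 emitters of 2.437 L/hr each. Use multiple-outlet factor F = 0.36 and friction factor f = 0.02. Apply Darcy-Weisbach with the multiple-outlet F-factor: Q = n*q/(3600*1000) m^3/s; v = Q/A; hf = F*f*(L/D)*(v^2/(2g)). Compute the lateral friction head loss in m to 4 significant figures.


Q = 15*2.437/(3600*1000) = 1.01542e-05 m^3/s
A = pi*(19.62e-3/2)^2 = 3.02335e-04 m^2, so v = Q/A = 0.0335859 m/s
hf = 0.36*0.02*(167/0.01962)*(0.0335859^2/(2*9.81)) = 0.003523 m
Therefore the lateral friction head loss = 0.003523 m.


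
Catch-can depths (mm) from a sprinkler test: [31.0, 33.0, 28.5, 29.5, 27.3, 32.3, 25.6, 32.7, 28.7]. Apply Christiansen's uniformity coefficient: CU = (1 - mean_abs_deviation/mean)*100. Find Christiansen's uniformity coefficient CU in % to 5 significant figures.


mean = 29.84444 mm
mean |d_i - mean| = 2.138272 mm
CU = (1 - 2.138272/29.84444)*100 = 92.835 %
Therefore Christiansen's uniformity coefficient CU = 92.835 %.


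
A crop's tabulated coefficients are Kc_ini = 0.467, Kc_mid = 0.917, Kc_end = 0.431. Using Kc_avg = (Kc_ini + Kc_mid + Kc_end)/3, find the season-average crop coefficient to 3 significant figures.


Kc_avg = (0.467 + 0.917 + 0.431)/3 = 0.605
Therefore the season-average crop coefficient = 0.605.


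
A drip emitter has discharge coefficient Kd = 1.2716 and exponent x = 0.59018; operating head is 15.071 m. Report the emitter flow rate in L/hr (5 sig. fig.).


Approach: apply the emitter characteristic equation, q = Kd * h^x.
q = 1.2716 * 15.071^0.59018 = 6.3047 L/hr
Therefore the emitter flow rate = 6.3047 L/hr.


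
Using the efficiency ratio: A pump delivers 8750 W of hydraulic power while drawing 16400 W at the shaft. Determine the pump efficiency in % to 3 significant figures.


Approach: apply the efficiency ratio, eta = (P_out/P_in)*100.
eta = (8750 / 16400) * 100 = 53.4 %
Therefore the pump efficiency = 53.4 %.


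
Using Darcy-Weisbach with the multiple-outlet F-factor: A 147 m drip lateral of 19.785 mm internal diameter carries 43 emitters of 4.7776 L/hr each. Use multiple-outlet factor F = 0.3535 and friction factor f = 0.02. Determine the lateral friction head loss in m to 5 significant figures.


Approach: apply Darcy-Weisbach with the multiple-outlet F-factor, Q = n*q/(3600*1000) m^3/s; v = Q/A; hf = F*f*(L/D)*(v^2/(2g)).
Q = 43*4.7776/(3600*1000) = 5.706578e-05 m^3/s
A = pi*(19.785e-3/2)^2 = 3.074411e-04 m^2, so v = Q/A = 0.1856153 m/s
hf = 0.3535*0.02*(147/0.019785)*(0.1856153^2/(2*9.81)) = 0.092242 m
Therefore the lateral friction head loss = 0.092242 m.


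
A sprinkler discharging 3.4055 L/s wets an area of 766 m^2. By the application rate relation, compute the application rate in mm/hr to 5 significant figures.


Approach: apply the application rate relation, rate = (Q/A)*3600.
rate = (3.4055 / 766) * 3600 = 16.005 mm/hr
Therefore the application rate = 16.005 mm/hr.


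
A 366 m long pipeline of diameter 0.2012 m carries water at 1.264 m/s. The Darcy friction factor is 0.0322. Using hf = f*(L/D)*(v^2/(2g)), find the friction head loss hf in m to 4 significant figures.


hf = 0.0322 * (366/0.2012) * (1.264^2 / (2*9.81))
hf = 4.770 m
Therefore the friction head loss hf = 4.770 m.


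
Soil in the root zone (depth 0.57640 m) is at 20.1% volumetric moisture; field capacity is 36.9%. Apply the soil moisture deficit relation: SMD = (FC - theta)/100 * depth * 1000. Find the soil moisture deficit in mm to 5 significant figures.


SMD = (36.9 - 20.1)/100 * 0.57640 * 1000 = 96.835 mm
Therefore the soil moisture deficit = 96.835 mm.


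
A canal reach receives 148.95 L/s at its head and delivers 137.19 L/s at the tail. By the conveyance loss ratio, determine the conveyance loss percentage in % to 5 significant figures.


Approach: apply the conveyance loss ratio, loss% = ((Q_head - Q_tail)/Q_head)*100.
loss = ((148.95 - 137.19)/148.95)*100 = 7.8953 %
Therefore the conveyance loss percentage = 7.8953 %.


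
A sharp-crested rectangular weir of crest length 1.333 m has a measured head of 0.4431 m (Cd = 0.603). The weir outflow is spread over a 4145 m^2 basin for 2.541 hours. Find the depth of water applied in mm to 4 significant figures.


Approach: apply the rectangular weir equation with a volume-to-depth conversion, Q = (2/3)*Cd*L*sqrt(2g)*H^1.5; d = Q*t/A * 1000.
Step 1 — weir discharge:
  Q = (2/3)*0.603*1.333*sqrt(2*9.81)*0.4431^1.5 = 0.700097 m^3/s
Step 2 — volume: V = 0.700097 * 2.541*3600 = 6404.21 m^3
Step 3 — depth: d = V/A * 1000 = 6404.21/4145 * 1000 = 1545 mm
Therefore the depth of water applied = 1545 mm.


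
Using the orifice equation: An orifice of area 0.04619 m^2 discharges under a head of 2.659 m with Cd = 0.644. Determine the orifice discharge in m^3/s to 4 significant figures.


Approach: apply the orifice equation, Q = Cd*A*sqrt(2*g*h).
Q = 0.644 * 0.04619 * sqrt(2*9.81*2.659) = 0.2149 m^3/s
Therefore the orifice discharge = 0.2149 m^3/s.


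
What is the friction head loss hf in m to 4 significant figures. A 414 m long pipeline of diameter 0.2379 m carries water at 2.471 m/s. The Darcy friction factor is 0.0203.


Approach: apply the Darcy-Weisbach equation, hf = f*(L/D)*(v^2/(2g)).
hf = 0.0203 * (414/0.2379) * (2.471^2 / (2*9.81))
hf = 10.99 m
Therefore the friction head loss hf = 10.99 m.


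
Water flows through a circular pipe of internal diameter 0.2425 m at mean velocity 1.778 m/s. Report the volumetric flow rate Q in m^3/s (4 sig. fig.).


Approach: apply the continuity equation for pipe flow, Q = A * v with A = pi*(D/2)^2.
A = pi*(0.2425/2)^2 = 0.0461863 m^2
Q = 0.0461863 * 1.778 = 0.08212 m^3/s
Therefore the volumetric flow rate Q = 0.08212 m^3/s.


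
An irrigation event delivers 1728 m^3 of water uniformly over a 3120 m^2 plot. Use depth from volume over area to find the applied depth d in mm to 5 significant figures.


Approach: apply depth from volume over area, d = (V/A)*1000.
d = (1728 / 3120) * 1000 = 553.85 mm
Therefore the applied depth d = 553.85 mm.


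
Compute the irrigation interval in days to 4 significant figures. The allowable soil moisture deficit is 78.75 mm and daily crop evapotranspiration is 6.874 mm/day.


Approach: apply the irrigation interval relation, interval = SMD / ETc.
interval = 78.75 / 6.874 = 11.46 days
Therefore the irrigation interval = 11.46 days.


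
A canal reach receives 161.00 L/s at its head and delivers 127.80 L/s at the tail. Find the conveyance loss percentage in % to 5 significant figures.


Approach: apply the conveyance loss ratio, loss% = ((Q_head - Q_tail)/Q_head)*100.
loss = ((161.00 - 127.80)/161.00)*100 = 20.621 %
Therefore the conveyance loss percentage = 20.621 %.


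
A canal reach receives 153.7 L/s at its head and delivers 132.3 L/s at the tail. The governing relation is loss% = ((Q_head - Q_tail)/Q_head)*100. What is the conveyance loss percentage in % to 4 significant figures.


loss = ((153.7 - 132.3)/153.7)*100 = 13.92 %
Therefore the conveyance loss percentage = 13.92 %.


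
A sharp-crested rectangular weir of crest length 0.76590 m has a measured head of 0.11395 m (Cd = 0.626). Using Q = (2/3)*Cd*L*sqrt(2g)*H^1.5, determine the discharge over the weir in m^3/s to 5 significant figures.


Q = (2/3)*0.626*0.76590*sqrt(2*9.81)*0.11395^1.5 = 0.054460 m^3/s
Therefore the discharge over the weir = 0.054460 m^3/s.


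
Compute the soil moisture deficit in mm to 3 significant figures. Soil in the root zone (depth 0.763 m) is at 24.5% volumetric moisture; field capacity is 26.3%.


Approach: apply the soil moisture deficit relation, SMD = (FC - theta)/100 * depth * 1000.
SMD = (26.3 - 24.5)/100 * 0.763 * 1000 = 13.7 mm
Therefore the soil moisture deficit = 13.7 mm.


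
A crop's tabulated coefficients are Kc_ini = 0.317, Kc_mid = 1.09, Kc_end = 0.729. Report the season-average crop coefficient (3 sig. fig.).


Approach: apply a simple seasonal average, Kc_avg = (Kc_ini + Kc_mid + Kc_end)/3.
Kc_avg = (0.317 + 1.09 + 0.729)/3 = 0.712
Therefore the season-average crop coefficient = 0.712.


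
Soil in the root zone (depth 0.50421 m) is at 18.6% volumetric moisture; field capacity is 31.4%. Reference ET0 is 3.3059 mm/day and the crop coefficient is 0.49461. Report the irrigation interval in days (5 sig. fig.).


Approach: apply soil-water budget scheduling, SMD = (FC-theta)/100*depth*1000; ETc = ET0*Kc; interval = SMD/ETc.
Step 1 — soil moisture deficit:
  SMD = (31.4 - 18.6)/100 * 0.50421 * 1000 = 64.53888 mm
Step 2 — daily crop ET (ETc = ET0*Kc):
  ETc = 3.3059 * 0.49461 = 1.635131 mm/day
Step 3 — irrigation interval (SMD/ETc):
  interval = 64.53888 / 1.635131 = 39.470 days
Therefore the irrigation interval = 39.470 days.


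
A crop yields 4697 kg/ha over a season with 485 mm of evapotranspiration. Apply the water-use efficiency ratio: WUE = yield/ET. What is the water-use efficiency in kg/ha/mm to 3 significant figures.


WUE = 4697 / 485 = 9.68 kg/ha/mm
Therefore the water-use efficiency = 9.68 kg/ha/mm.


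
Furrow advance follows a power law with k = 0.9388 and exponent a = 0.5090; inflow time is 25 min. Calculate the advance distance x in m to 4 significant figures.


Approach: apply the power-law advance function, x = k*t^a.
x = 0.9388 * 25^0.5090 = 4.832 m
Therefore the advance distance x = 4.832 m.


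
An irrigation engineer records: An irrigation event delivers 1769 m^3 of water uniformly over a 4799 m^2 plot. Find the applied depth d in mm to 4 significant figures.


Approach: apply depth from volume over area, d = (V/A)*1000.
d = (1769 / 4799) * 1000 = 368.6 mm
Therefore the applied depth d = 368.6 mm.


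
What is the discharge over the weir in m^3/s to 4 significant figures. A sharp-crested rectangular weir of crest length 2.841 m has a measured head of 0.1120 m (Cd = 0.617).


Approach: apply the rectangular weir equation, Q = (2/3)*Cd*L*sqrt(2g)*H^1.5.
Q = (2/3)*0.617*2.841*sqrt(2*9.81)*0.1120^1.5 = 0.1940 m^3/s
Therefore the discharge over the weir = 0.1940 m^3/s.


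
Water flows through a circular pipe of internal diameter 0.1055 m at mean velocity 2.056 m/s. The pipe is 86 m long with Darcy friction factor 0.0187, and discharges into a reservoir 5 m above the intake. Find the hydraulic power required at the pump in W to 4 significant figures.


Approach: apply continuity + Darcy-Weisbach + hydraulic power, Q = A*v; hf = f*(L/D)*(v^2/(2g)); H = static + hf; P = rho*g*Q*H.
Step 1 — flow rate (continuity, Q = A*v):
  A = pi*(0.1055/2)^2 = 0.00874168 m^2
  Q = 0.00874168 * 2.056 = 0.0179729 m^3/s
Step 2 — friction head loss (Darcy-Weisbach):
  hf = 0.0187 * (86/0.1055) * (2.056^2 / (2*9.81))
  hf = 3.28424 m
Step 3 — total head: H = 5 + 3.28424 = 8.28424 m
Step 4 — hydraulic power (P = rho*g*Q*H):
  P = 1000 * 9.81 * 0.0179729 * 8.28424 = 1461 W
Therefore the hydraulic power required at the pump = 1461 W.


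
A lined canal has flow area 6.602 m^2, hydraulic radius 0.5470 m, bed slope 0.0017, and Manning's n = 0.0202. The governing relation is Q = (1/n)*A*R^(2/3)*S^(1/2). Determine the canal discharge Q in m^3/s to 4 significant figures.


Q = (1/0.0202) * 6.602 * 0.5470^(2/3) * 0.0017^(1/2) = 9.013 m^3/s
Therefore the canal discharge Q = 9.013 m^3/s.


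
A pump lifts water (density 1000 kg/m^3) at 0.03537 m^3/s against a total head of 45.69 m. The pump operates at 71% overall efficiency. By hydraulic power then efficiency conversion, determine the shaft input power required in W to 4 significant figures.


Approach: apply hydraulic power then efficiency conversion, P = rho*g*Q*H; P_in = P/eta.
Step 1 — hydraulic power (P = rho*g*Q*H):
  P = 1000 * 9.81 * 0.03537 * 45.69 = 15853.5 W
Step 2 — input power: P_in = P/eta = 15853.5 / 0.71 = 22330 W
Therefore the shaft input power required = 22330 W.


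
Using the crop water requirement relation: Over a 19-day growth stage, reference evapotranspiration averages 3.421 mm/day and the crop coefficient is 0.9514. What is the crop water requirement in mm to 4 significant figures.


Approach: apply the crop water requirement relation, CWR = ET0 * Kc * days.
CWR = 3.421 * 0.9514 * 19 = 61.84 mm
Therefore the crop water requirement = 61.84 mm.


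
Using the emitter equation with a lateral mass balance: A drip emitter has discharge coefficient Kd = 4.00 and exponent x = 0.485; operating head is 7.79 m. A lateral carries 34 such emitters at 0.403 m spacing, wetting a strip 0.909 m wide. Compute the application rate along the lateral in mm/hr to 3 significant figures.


Approach: apply the emitter equation with a lateral mass balance, q = Kd*h^x; Q = n*q; rate = Q/(n*spacing*width).
Step 1 — single emitter flow (q = Kd*h^x):
  q = 4.00 * 7.79^0.485 = 10.826 L/hr
Step 2 — total lateral flow: Q = 34 * 10.826 = 368.07 L/hr
Step 3 — wetted area: A = 34 * 0.403 * 0.909 = 12.455 m^2
Step 4 — application rate: Q/A = 368.07/12.455 = 29.6 mm/hr
Therefore the application rate along the lateral = 29.6 mm/hr.


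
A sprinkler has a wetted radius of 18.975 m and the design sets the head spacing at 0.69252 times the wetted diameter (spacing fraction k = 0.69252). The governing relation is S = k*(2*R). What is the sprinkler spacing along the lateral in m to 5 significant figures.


S = 0.69252 * (2 * 18.975) = 26.281 m
Therefore the sprinkler spacing along the lateral = 26.281 m.


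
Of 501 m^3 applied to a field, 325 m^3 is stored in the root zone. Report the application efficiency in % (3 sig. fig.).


Approach: apply the application efficiency ratio, Ea = (stored/applied)*100.
Ea = (325/501)*100 = 64.9 %
Therefore the application efficiency = 64.9 %.


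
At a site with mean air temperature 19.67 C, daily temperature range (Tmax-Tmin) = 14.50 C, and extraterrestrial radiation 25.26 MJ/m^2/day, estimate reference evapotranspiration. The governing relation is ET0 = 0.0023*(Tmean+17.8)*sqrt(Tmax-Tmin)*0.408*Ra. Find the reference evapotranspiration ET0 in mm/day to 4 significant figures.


ET0 = 0.0023*(19.67+17.8)*sqrt(14.50)*0.408*25.26 = 3.382 mm/day
Therefore the reference evapotranspiration ET0 = 3.382 mm/day.


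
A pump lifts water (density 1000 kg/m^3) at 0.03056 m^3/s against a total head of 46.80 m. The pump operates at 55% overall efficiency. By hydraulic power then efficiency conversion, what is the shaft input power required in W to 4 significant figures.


Approach: apply hydraulic power then efficiency conversion, P = rho*g*Q*H; P_in = P/eta.
Step 1 — hydraulic power (P = rho*g*Q*H):
  P = 1000 * 9.81 * 0.03056 * 46.80 = 14030.3 W
Step 2 — input power: P_in = P/eta = 14030.3 / 0.55 = 25510 W
Therefore the shaft input power required = 25510 W.


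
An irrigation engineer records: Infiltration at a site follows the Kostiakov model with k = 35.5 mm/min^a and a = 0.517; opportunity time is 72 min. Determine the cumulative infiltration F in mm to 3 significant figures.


Approach: apply the Kostiakov infiltration equation, F = k*t^a.
F = 35.5 * 72^0.517 = 324 mm
Therefore the cumulative infiltration F = 324 mm.


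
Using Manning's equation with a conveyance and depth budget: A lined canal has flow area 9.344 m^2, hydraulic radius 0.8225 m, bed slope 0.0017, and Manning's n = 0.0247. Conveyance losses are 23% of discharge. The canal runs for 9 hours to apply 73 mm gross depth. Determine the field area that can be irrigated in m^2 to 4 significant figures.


Approach: apply Manning's equation with a conveyance and depth budget, Q = (1/n)*A*R^(2/3)*S^(1/2); Q_field = Q*(1-loss); Area = Q_field*t/(d/1000).
Step 1 — canal discharge (Manning's equation):
  Q = (1/0.0247) * 9.344 * 0.8225^(2/3) * 0.0017^(1/2) = 13.6925 m^3/s
Step 2 — delivered flow: Q_field = 13.6925*(1 - 23/100) = 10.5433 m^3/s
Step 3 — volume delivered: V = 10.5433 * 9*3600 = 341602 m^3
Step 4 — area served: A = V / (depth/1000) = 341602 / 0.073 = 4679000 m^2
Therefore the field area that can be irrigated = 4679000 m^2.


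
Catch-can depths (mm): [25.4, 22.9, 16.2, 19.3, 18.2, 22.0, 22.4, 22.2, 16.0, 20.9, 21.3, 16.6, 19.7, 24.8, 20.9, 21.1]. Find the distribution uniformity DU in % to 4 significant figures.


Approach: apply the low-quarter distribution uniformity, DU = (mean of lowest quarter of readings / overall mean)*100.
sorted lowest 4 of 16: [16.0, 16.2, 16.6, 18.2] -> mean = 16.7500 mm
overall mean = 20.6187 mm
DU = (16.7500/20.6187)*100 = 81.24 %
Therefore the distribution uniformity DU = 81.24 %.


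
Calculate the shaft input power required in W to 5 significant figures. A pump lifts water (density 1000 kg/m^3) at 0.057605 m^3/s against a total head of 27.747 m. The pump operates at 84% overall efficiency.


Approach: apply hydraulic power then efficiency conversion, P = rho*g*Q*H; P_in = P/eta.
Step 1 — hydraulic power (P = rho*g*Q*H):
  P = 1000 * 9.81 * 0.057605 * 27.747 = 15679.97 W
Step 2 — input power: P_in = P/eta = 15679.97 / 0.84 = 18667 W
Therefore the shaft input power required = 18667 W.


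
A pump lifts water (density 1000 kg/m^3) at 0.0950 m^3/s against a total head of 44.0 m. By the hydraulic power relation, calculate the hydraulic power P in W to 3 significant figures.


Approach: apply the hydraulic power relation, P = rho*g*Q*H.
P = 1000 * 9.81 * 0.0950 * 44.0 = 41000 W
Therefore the hydraulic power P = 41000 W.


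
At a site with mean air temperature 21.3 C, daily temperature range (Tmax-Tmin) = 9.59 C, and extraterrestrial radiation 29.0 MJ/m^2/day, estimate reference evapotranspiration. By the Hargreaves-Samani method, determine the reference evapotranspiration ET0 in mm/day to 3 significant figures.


Approach: apply the Hargreaves-Samani method, ET0 = 0.0023*(Tmean+17.8)*sqrt(Tmax-Tmin)*0.408*Ra.
ET0 = 0.0023*(21.3+17.8)*sqrt(9.59)*0.408*29.0 = 3.30 mm/day
Therefore the reference evapotranspiration ET0 = 3.30 mm/day.


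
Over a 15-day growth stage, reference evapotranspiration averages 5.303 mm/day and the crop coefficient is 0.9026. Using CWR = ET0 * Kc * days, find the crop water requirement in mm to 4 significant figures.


CWR = 5.303 * 0.9026 * 15 = 71.80 mm
Therefore the crop water requirement = 71.80 mm.


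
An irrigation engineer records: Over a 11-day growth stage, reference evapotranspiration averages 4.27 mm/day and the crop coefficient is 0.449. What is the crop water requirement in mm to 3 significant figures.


Approach: apply the crop water requirement relation, CWR = ET0 * Kc * days.
CWR = 4.27 * 0.449 * 11 = 21.1 mm
Therefore the crop water requirement = 21.1 mm.


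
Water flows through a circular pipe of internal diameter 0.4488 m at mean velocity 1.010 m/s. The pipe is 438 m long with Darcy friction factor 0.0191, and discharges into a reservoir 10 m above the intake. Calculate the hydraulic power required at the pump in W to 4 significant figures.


Approach: apply continuity + Darcy-Weisbach + hydraulic power, Q = A*v; hf = f*(L/D)*(v^2/(2g)); H = static + hf; P = rho*g*Q*H.
Step 1 — flow rate (continuity, Q = A*v):
  A = pi*(0.4488/2)^2 = 0.158196 m^2
  Q = 0.158196 * 1.010 = 0.159778 m^3/s
Step 2 — friction head loss (Darcy-Weisbach):
  hf = 0.0191 * (438/0.4488) * (1.010^2 / (2*9.81))
  hf = 0.969166 m
Step 3 — total head: H = 10 + 0.969166 = 10.9692 m
Step 4 — hydraulic power (P = rho*g*Q*H):
  P = 1000 * 9.81 * 0.159778 * 10.9692 = 17190 W
Therefore the hydraulic power required at the pump = 17190 W.


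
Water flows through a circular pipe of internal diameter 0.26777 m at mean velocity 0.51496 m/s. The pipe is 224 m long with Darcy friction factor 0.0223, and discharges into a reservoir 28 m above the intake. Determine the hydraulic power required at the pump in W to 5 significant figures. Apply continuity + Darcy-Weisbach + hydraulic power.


Approach: apply continuity + Darcy-Weisbach + hydraulic power, Q = A*v; hf = f*(L/D)*(v^2/(2g)); H = static + hf; P = rho*g*Q*H.
Step 1 — flow rate (continuity, Q = A*v):
  A = pi*(0.26777/2)^2 = 0.05631366 m^2
  Q = 0.05631366 * 0.51496 = 0.02899928 m^3/s
Step 2 — friction head loss (Darcy-Weisbach):
  hf = 0.0223 * (224/0.26777) * (0.51496^2 / (2*9.81))
  hf = 0.2521384 m
Step 3 — total head: H = 28 + 0.2521384 = 28.25214 m
Step 4 — hydraulic power (P = rho*g*Q*H):
  P = 1000 * 9.81 * 0.02899928 * 28.25214 = 8037.3 W
Therefore the hydraulic power required at the pump = 8037.3 W.


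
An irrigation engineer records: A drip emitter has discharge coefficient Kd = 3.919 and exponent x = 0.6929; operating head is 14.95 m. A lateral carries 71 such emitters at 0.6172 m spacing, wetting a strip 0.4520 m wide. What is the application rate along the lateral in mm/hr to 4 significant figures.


Approach: apply the emitter equation with a lateral mass balance, q = Kd*h^x; Q = n*q; rate = Q/(n*spacing*width).
Step 1 — single emitter flow (q = Kd*h^x):
  q = 3.919 * 14.95^0.6929 = 25.5320 L/hr
Step 2 — total lateral flow: Q = 71 * 25.5320 = 1812.77 L/hr
Step 3 — wetted area: A = 71 * 0.6172 * 0.4520 = 19.8072 m^2
Step 4 — application rate: Q/A = 1812.77/19.8072 = 91.52 mm/hr
Therefore the application rate along the lateral = 91.52 mm/hr.


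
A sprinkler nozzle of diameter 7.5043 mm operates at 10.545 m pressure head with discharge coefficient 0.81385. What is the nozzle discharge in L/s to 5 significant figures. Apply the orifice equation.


Approach: apply the orifice equation, Q = Cd*A*sqrt(2*g*h), A = pi*(d/2)^2.
A = pi*(7.5043e-3/2)^2 = 4.422932e-05 m^2
Q = 0.81385 * 4.422932e-05 * sqrt(2*9.81*10.545) * 1000 = 0.51776 L/s
Therefore the nozzle discharge = 0.51776 L/s.


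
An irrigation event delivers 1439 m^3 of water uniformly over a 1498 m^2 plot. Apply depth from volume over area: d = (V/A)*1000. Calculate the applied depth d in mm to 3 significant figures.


d = (1439 / 1498) * 1000 = 961 mm
Therefore the applied depth d = 961 mm.


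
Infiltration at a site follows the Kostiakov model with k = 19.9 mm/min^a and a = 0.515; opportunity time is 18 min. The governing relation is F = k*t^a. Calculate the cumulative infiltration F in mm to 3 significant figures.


F = 19.9 * 18^0.515 = 88.2 mm
Therefore the cumulative infiltration F = 88.2 mm.


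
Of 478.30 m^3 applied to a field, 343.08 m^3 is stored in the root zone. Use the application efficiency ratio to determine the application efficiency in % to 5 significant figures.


Approach: apply the application efficiency ratio, Ea = (stored/applied)*100.
Ea = (343.08/478.30)*100 = 71.729 %
Therefore the application efficiency = 71.729 %.


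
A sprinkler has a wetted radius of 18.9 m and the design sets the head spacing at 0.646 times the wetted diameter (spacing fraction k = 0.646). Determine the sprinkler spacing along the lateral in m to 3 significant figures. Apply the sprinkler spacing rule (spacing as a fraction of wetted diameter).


Approach: apply the sprinkler spacing rule (spacing as a fraction of wetted diameter), S = k*(2*R).
S = 0.646 * (2 * 18.9) = 24.4 m
Therefore the sprinkler spacing along the lateral = 24.4 m.


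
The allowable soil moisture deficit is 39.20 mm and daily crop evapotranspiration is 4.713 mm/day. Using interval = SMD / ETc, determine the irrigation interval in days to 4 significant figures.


interval = 39.20 / 4.713 = 8.317 days
Therefore the irrigation interval = 8.317 days.


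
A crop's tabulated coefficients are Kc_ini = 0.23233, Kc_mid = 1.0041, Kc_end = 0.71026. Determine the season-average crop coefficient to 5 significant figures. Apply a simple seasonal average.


Approach: apply a simple seasonal average, Kc_avg = (Kc_ini + Kc_mid + Kc_end)/3.
Kc_avg = (0.23233 + 1.0041 + 0.71026)/3 = 0.64890
Therefore the season-average crop coefficient = 0.64890.


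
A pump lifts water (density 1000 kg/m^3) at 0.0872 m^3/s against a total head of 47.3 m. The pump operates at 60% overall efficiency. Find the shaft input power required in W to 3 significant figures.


Approach: apply hydraulic power then efficiency conversion, P = rho*g*Q*H; P_in = P/eta.
Step 1 — hydraulic power (P = rho*g*Q*H):
  P = 1000 * 9.81 * 0.0872 * 47.3 = 40462 W
Step 2 — input power: P_in = P/eta = 40462 / 0.6 = 67400 W
Therefore the shaft input power required = 67400 W.


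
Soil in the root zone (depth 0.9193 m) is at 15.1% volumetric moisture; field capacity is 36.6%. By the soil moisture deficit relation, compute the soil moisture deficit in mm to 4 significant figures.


Approach: apply the soil moisture deficit relation, SMD = (FC - theta)/100 * depth * 1000.
SMD = (36.6 - 15.1)/100 * 0.9193 * 1000 = 197.6 mm
Therefore the soil moisture deficit = 197.6 mm.


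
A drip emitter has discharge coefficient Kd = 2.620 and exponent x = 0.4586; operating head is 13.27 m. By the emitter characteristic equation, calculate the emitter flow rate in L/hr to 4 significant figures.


Approach: apply the emitter characteristic equation, q = Kd * h^x.
q = 2.620 * 13.27^0.4586 = 8.575 L/hr
Therefore the emitter flow rate = 8.575 L/hr.


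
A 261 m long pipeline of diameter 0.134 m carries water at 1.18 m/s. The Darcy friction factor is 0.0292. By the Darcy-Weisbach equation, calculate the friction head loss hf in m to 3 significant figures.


Approach: apply the Darcy-Weisbach equation, hf = f*(L/D)*(v^2/(2g)).
hf = 0.0292 * (261/0.134) * (1.18^2 / (2*9.81))
hf = 4.04 m
Therefore the friction head loss hf = 4.04 m.


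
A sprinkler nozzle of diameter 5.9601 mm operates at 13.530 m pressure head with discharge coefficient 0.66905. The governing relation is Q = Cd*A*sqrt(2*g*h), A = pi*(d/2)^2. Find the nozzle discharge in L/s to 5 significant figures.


A = pi*(5.9601e-3/2)^2 = 2.789954e-05 m^2
Q = 0.66905 * 2.789954e-05 * sqrt(2*9.81*13.530) * 1000 = 0.30413 L/s
Therefore the nozzle discharge = 0.30413 L/s.


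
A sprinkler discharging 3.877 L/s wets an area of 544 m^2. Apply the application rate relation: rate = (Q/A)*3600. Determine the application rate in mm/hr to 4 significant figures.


rate = (3.877 / 544) * 3600 = 25.66 mm/hr
Therefore the application rate = 25.66 mm/hr.


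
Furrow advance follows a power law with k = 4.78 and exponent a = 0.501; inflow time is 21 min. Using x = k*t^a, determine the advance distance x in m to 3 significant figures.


x = 4.78 * 21^0.501 = 22.0 m
Therefore the advance distance x = 22.0 m.


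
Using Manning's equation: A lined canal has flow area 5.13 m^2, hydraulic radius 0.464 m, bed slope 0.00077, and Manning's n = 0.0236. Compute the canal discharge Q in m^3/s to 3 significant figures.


Approach: apply Manning's equation, Q = (1/n)*A*R^(2/3)*S^(1/2).
Q = (1/0.0236) * 5.13 * 0.464^(2/3) * 0.00077^(1/2) = 3.62 m^3/s
Therefore the canal discharge Q = 3.62 m^3/s.


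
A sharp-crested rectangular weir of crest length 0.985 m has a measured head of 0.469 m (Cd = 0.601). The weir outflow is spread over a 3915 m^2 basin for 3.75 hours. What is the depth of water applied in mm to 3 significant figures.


Approach: apply the rectangular weir equation with a volume-to-depth conversion, Q = (2/3)*Cd*L*sqrt(2g)*H^1.5; d = Q*t/A * 1000.
Step 1 — weir discharge:
  Q = (2/3)*0.601*0.985*sqrt(2*9.81)*0.469^1.5 = 0.56147 m^3/s
Step 2 — volume: V = 0.56147 * 3.75*3600 = 7579.9 m^3
Step 3 — depth: d = V/A * 1000 = 7579.9/3915 * 1000 = 1940 mm
Therefore the depth of water applied = 1940 mm.


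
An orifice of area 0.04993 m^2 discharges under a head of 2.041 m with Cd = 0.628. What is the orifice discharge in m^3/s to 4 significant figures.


Approach: apply the orifice equation, Q = Cd*A*sqrt(2*g*h).
Q = 0.628 * 0.04993 * sqrt(2*9.81*2.041) = 0.1984 m^3/s
Therefore the orifice discharge = 0.1984 m^3/s.
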